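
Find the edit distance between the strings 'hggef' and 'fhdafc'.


Building DP table for s1='hggef' (len 5) and s2='fhdafc' (len 6):
       f  h  d  a  f  c
    0  1  2  3  4  5  6
  h 1  1  1  2  3  4  5
  g 2  2  2  2  3  4  5
  g 3  3  3  3  3  4  5
  e 4  4  4  4  4  4  5
  f 5  4  5  5  5  4  5
Edit distance = dp[5][6] = 5

5


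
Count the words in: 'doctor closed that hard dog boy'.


Counting words by splitting on spaces:
  Word 1: 'doctor'
  Word 2: 'closed'
  Word 3: 'that'
  Word 4: 'hard'
  Word 5: 'dog'
  Word 6: 'boy'
Total words: 6

6


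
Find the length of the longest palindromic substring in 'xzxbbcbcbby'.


Scanning 'xzxbbcbcbby' for palindromic substrings.
Substring at positions 3-9: 'bbcbcbb'.
Check: reverse('bbcbcbb') = 'bbcbcbb' -> palindrome confirmed.
Neighbouring characters ('x' / 'y') break symmetry, so it cannot extend further.
No longer palindromic substring exists; longest length = 7

7


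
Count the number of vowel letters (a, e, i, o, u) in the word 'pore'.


Scanning each character of 'pore':
  Position 1: 'p' -> consonant (running count: 0)
  Position 2: 'o' -> vowel (running count: 1)
  Position 3: 'r' -> consonant (running count: 1)
  Position 4: 'e' -> vowel (running count: 2)
Total vowels: 2

2


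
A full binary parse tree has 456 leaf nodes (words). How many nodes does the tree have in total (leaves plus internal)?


Leaf nodes (terminals): 456
Internal nodes = n - 1 = 456 - 1 = 455
Total = leaves + internal = 456 + 455 = 911

911


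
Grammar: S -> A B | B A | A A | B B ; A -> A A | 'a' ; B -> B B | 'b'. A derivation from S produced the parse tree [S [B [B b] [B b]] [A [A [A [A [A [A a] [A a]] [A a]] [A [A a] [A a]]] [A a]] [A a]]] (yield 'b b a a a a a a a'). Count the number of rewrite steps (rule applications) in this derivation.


Every bracketed nonterminal node [X ...] in the tree is produced by exactly one rule application.
Reading the tree off as a leftmost derivation:
  Step 1: S  =>  B A   (applied S -> B A)
  Step 2: B A  =>  B B A   (applied B -> B B)
  Step 3: B B A  =>  b B A   (applied B -> b)
  Step 4: b B A  =>  b b A   (applied B -> b)
  Step 5: b b A  =>  b b A A   (applied A -> A A)
  Step 6: b b A A  =>  b b A A A   (applied A -> A A)
  Step 7: b b A A A  =>  b b A A A A   (applied A -> A A)
  Step 8: b b A A A A  =>  b b A A A A A   (applied A -> A A)
  Step 9: b b A A A A A  =>  b b A A A A A A   (applied A -> A A)
  Step 10: b b A A A A A A  =>  b b a A A A A A   (applied A -> a)
  Step 11: b b a A A A A A  =>  b b a a A A A A   (applied A -> a)
  Step 12: b b a a A A A A  =>  b b a a a A A A   (applied A -> a)
  Step 13: b b a a a A A A  =>  b b a a a A A A A   (applied A -> A A)
  Step 14: b b a a a A A A A  =>  b b a a a a A A A   (applied A -> a)
  Step 15: b b a a a a A A A  =>  b b a a a a a A A   (applied A -> a)
  Step 16: b b a a a a a A A  =>  b b a a a a a a A   (applied A -> a)
  Step 17: b b a a a a a a A  =>  b b a a a a a a a   (applied A -> a)
Final yield: b b a a a a a a a
Total rewrite steps: 17

17


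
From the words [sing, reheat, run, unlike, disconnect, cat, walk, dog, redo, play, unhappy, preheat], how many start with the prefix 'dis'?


Checking each word for prefix 'dis':
  'sing' -> no (count: 0)
  'reheat' -> no (count: 0)
  'run' -> no (count: 0)
  'unlike' -> no (count: 0)
  'disconnect' -> YES, starts with 'dis' (count: 1)
  'cat' -> no (count: 1)
  'walk' -> no (count: 1)
  'dog' -> no (count: 1)
  'redo' -> no (count: 1)
  'play' -> no (count: 1)
  'unhappy' -> no (count: 1)
  'preheat' -> no (count: 1)
Total with prefix 'dis': 1

1


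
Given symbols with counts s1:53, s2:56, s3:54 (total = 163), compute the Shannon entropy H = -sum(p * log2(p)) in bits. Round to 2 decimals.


Computing entropy H = -sum(p_i * log2(p_i)):
  s1: p = 53/163 = 0.3252, -p*log2(p) = 0.5270
  s2: p = 56/163 = 0.3436, -p*log2(p) = 0.5296
  s3: p = 54/163 = 0.3313, -p*log2(p) = 0.5280
H = sum of terms = 1.5846
Rounded to 2 decimals: 1.58

1.58


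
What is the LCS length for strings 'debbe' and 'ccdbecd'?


DP table for LCS of 'debbe' and 'ccdbecd':
       c  c  d  b  e  c  d
    0  0  0  0  0  0  0  0
  d 0  0  0  1  1  1  1  1
  e 0  0  0  1  1  2  2  2
  b 0  0  0  1  2  2  2  2
  b 0  0  0  1  2  2  2  2
  e 0  0  0  1  2  3  3  3
LCS: 'dbe'
LCS length = 3

3


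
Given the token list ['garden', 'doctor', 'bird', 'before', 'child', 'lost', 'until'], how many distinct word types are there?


Listing all tokens and tracking unique types:
  Token 1: 'garden' -> NEW (unique so far: 1)
  Token 2: 'doctor' -> NEW (unique so far: 2)
  Token 3: 'bird' -> NEW (unique so far: 3)
  Token 4: 'before' -> NEW (unique so far: 4)
  Token 5: 'child' -> NEW (unique so far: 5)
  Token 6: 'lost' -> NEW (unique so far: 6)
  Token 7: 'until' -> NEW (unique so far: 7)
Unique types: ('before', 'bird', 'child', 'doctor', 'garden', 'lost', 'until')
Vocabulary size: 7

7


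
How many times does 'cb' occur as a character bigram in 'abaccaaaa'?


Scanning 'abaccaaaa' for bigram 'cb':
  Position 0: 'ab' -> no
  Position 1: 'ba' -> no
  Position 2: 'ac' -> no
  Position 3: 'cc' -> no
  Position 4: 'ca' -> no
  Position 5: 'aa' -> no
  Position 6: 'aa' -> no
  Position 7: 'aa' -> no
Total matches: 0

0


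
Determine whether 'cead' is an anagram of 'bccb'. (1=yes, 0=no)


Sort characters of 'cead': 'acde'
Sort characters of 'bccb': 'bbcc'
Sorted forms differ -> they are NOT anagrams
Result: 0

0


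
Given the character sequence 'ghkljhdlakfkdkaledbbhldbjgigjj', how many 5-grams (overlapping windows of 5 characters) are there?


String 'ghkljhdlakfkdkaledbbhldbjgigjj' has length L = 30.
Number of overlapping n-grams = L - n + 1
Substituting: 30 - 5 + 1 = 26

26


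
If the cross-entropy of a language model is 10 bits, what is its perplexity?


Perplexity formula: PP = 2^H
H = 10
PP = 2^10
PP = 2^10 = 1024

1024


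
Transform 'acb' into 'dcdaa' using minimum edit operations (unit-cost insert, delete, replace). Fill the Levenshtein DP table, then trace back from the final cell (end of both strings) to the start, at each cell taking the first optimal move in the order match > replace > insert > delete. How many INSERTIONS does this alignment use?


Edit distance = 4. Backtracking from cell (3, 5) with preference match > replace > insert > delete,
then listing the resulting alignment 'acb' -> 'dcdaa' left to right:
  Step 1: replace a->d
  Step 2: keep 'c'
  Step 3: insert 'd' [insertion #1]
  Step 4: insert 'a' [insertion #2]
  Step 5: replace b->a
Total insertions: 2

2


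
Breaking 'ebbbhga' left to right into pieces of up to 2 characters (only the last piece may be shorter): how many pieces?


'ebbbhga' has 7 characters.
Chunking with max size 2:
  Chunk 1: 'eb' (positions 0-1)
  Chunk 2: 'bb' (positions 2-3)
  Chunk 3: 'hg' (positions 4-5)
  Chunk 4: 'a' (positions 6-6)
Total chunks: ceil(7 / 2) = 4

4


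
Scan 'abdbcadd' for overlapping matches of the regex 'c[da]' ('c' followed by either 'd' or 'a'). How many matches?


Pattern: c[da] means 'c' followed by either 'd' or 'a'.
Scanning 'abdbcadd' position-by-position:
  Pos 0: window 'ab' -> no
  Pos 1: window 'bd' -> no
  Pos 2: window 'db' -> no
  Pos 3: window 'bc' -> no
  Pos 4: window 'ca' -> MATCH
  Pos 5: window 'ad' -> no
  Pos 6: window 'dd' -> no
  Pos 7: window 'd' -> no
Total matches: 1

1


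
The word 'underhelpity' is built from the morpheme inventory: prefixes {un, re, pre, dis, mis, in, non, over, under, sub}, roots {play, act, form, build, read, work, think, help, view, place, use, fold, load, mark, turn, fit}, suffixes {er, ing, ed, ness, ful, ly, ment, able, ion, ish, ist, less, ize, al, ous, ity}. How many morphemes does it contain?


Segmenting 'underhelpity' against the inventory:
  'under' -> prefix (morpheme 1)
  'help' -> root (morpheme 2)
  'ity' -> suffix (morpheme 3)
Total morphemes: 3

3


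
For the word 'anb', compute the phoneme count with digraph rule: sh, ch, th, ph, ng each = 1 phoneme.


Parsing 'anb' greedily, digraphs first:
  'a' -> vowel phoneme (phonemes so far: 1)
  'n' -> consonant phoneme (phonemes so far: 2)
  'b' -> consonant phoneme (phonemes so far: 3)
Total phonemes: 3

3


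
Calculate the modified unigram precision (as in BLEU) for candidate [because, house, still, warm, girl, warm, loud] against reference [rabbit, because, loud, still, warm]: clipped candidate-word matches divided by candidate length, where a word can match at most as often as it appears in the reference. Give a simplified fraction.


Reference word counts: {'because': 1, 'loud': 1, 'rabbit': 1, 'still': 1, 'warm': 1}
Checking each candidate word (with clipping):
  'because' -> in reference (ref count 1, used 1/1) -> match (matches: 1)
  'house' -> not in reference -> no match (matches: 1)
  'still' -> in reference (ref count 1, used 1/1) -> match (matches: 2)
  'warm' -> in reference (ref count 1, used 1/1) -> match (matches: 3)
  'girl' -> not in reference -> no match (matches: 3)
  'warm' -> ref count 1 already used up (1/1) -> clipped, no match (matches: 3)
  'loud' -> in reference (ref count 1, used 1/1) -> match (matches: 4)
Clipped matches: 4, Candidate length: 7
Precision = 4/7

4/7


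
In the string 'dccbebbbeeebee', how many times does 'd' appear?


Scanning 'dccbebbbeeebee' for 'd':
  Position 0: 'd' -> MATCH (count: 1)
Total occurrences of 'd': 1

1


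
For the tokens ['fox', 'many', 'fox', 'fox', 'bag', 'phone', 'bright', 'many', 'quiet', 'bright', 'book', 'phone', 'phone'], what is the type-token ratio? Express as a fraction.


Tokens: 13
Unique types: ('bag', 'book', 'bright', 'fox', 'many', 'phone', 'quiet') = 7
TTR = 7/13
Already in lowest terms.

7/13


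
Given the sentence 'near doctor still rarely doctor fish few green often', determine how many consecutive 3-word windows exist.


Word trigrams from [9] words:
  Trigram 1: (near doctor still)
  Trigram 2: (doctor still rarely)
  Trigram 3: (still rarely doctor)
  Trigram 4: (rarely doctor fish)
  Trigram 5: (doctor fish few)
  Trigram 6: (fish few green)
  Trigram 7: (few green often)
Total word trigrams: 9 - 2 = 7

7


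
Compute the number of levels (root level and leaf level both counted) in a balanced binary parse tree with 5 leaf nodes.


In a balanced binary tree with n leaves the deepest leaf is ceil(log2(n)) edges below the root,
so counting node levels inclusive of root and leaves gives ceil(log2(n)) + 1 levels.
log2(5) = 2.3219
ceil(2.3219) = 3
levels = 3 + 1 = 4

4


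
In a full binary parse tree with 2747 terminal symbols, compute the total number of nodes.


Leaf nodes (terminals): 2747
Internal nodes = n - 1 = 2747 - 1 = 2746
Total = leaves + internal = 2747 + 2746 = 5493

5493


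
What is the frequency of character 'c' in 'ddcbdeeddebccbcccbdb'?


Scanning 'ddcbdeeddebccbcccbdb' for 'c':
  Position 2: 'c' -> MATCH (count: 1)
  Position 11: 'c' -> MATCH (count: 2)
  Position 12: 'c' -> MATCH (count: 3)
  Position 14: 'c' -> MATCH (count: 4)
  Position 15: 'c' -> MATCH (count: 5)
  Position 16: 'c' -> MATCH (count: 6)
Total occurrences of 'c': 6

6


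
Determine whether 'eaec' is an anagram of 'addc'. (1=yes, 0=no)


Sort characters of 'eaec': 'acee'
Sort characters of 'addc': 'acdd'
Sorted forms differ -> they are NOT anagrams
Result: 0

0


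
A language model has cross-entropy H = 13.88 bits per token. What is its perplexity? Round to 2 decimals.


Perplexity formula: PP = 2^H
H = 13.88
PP = 2^13.88
Decompose: 2^13.88 = 2^13 * 2^0.88
2^13 = 8192, 2^0.88 ~ 1.8403753
PP ~ 8192 * 1.8403753 = 15076.3544576
Rounded to 2 decimals: 15076.35

15076.35


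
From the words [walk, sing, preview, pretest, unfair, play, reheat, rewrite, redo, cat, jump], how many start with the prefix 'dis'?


Checking each word for prefix 'dis':
  'walk' -> no (count: 0)
  'sing' -> no (count: 0)
  'preview' -> no (count: 0)
  'pretest' -> no (count: 0)
  'unfair' -> no (count: 0)
  'play' -> no (count: 0)
  'reheat' -> no (count: 0)
  'rewrite' -> no (count: 0)
  'redo' -> no (count: 0)
  'cat' -> no (count: 0)
  'jump' -> no (count: 0)
Total with prefix 'dis': 0

0


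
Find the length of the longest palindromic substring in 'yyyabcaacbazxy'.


Scanning 'yyyabcaacbazxy' for palindromic substrings.
Substring at positions 3-10: 'abcaacba'.
Check: reverse('abcaacba') = 'abcaacba' -> palindrome confirmed.
Neighbouring characters ('y' / 'z') break symmetry, so it cannot extend further.
No longer palindromic substring exists; longest length = 8

8


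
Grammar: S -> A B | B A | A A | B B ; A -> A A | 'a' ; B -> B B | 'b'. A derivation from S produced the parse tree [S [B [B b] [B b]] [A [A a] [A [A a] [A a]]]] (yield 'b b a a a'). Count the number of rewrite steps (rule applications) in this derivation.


Every bracketed nonterminal node [X ...] in the tree is produced by exactly one rule application.
Reading the tree off as a leftmost derivation:
  Step 1: S  =>  B A   (applied S -> B A)
  Step 2: B A  =>  B B A   (applied B -> B B)
  Step 3: B B A  =>  b B A   (applied B -> b)
  Step 4: b B A  =>  b b A   (applied B -> b)
  Step 5: b b A  =>  b b A A   (applied A -> A A)
  Step 6: b b A A  =>  b b a A   (applied A -> a)
  Step 7: b b a A  =>  b b a A A   (applied A -> A A)
  Step 8: b b a A A  =>  b b a a A   (applied A -> a)
  Step 9: b b a a A  =>  b b a a a   (applied A -> a)
Final yield: b b a a a
Total rewrite steps: 9

9


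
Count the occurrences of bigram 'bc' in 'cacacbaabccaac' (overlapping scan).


Scanning 'cacacbaabccaac' for bigram 'bc':
  Position 0: 'ca' -> no
  Position 1: 'ac' -> no
  Position 2: 'ca' -> no
  Position 3: 'ac' -> no
  Position 4: 'cb' -> no
  Position 5: 'ba' -> no
  Position 6: 'aa' -> no
  Position 7: 'ab' -> no
  Position 8: 'bc' -> MATCH
  Position 9: 'cc' -> no
  Position 10: 'ca' -> no
  Position 11: 'aa' -> no
  Position 12: 'ac' -> no
Total matches: 1

1


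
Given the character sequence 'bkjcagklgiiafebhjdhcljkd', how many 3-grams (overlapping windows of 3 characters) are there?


String 'bkjcagklgiiafebhjdhcljkd' has length L = 24.
Number of overlapping n-grams = L - n + 1
Substituting: 24 - 3 + 1 = 22

22


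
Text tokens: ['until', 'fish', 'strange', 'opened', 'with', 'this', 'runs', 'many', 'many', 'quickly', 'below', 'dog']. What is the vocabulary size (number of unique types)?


Listing all tokens and tracking unique types:
  Token 1: 'until' -> NEW (unique so far: 1)
  Token 2: 'fish' -> NEW (unique so far: 2)
  Token 3: 'strange' -> NEW (unique so far: 3)
  Token 4: 'opened' -> NEW (unique so far: 4)
  Token 5: 'with' -> NEW (unique so far: 5)
  Token 6: 'this' -> NEW (unique so far: 6)
  Token 7: 'runs' -> NEW (unique so far: 7)
  Token 8: 'many' -> NEW (unique so far: 8)
  Token 9: 'many' -> duplicate (unique so far: 8)
  Token 10: 'quickly' -> NEW (unique so far: 9)
  Token 11: 'below' -> NEW (unique so far: 10)
  Token 12: 'dog' -> NEW (unique so far: 11)
Unique types: ('below', 'dog', 'fish', 'many', 'opened', 'quickly', 'runs', 'strange', 'this', 'until', 'with')
Vocabulary size: 11

11


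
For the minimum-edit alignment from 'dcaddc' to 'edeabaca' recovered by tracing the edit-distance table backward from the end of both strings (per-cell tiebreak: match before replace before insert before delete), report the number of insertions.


Edit distance = 5. Backtracking from cell (6, 8) with preference match > replace > insert > delete,
then listing the resulting alignment 'dcaddc' -> 'edeabaca' left to right:
  Step 1: insert 'e' [insertion #1]
  Step 2: keep 'd'
  Step 3: replace c->e
  Step 4: keep 'a'
  Step 5: replace d->b
  Step 6: replace d->a
  Step 7: keep 'c'
  Step 8: insert 'a' [insertion #2]
Total insertions: 2

2


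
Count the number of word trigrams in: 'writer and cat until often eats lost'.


Word trigrams from [7] words:
  Trigram 1: (writer and cat)
  Trigram 2: (and cat until)
  Trigram 3: (cat until often)
  Trigram 4: (until often eats)
  Trigram 5: (often eats lost)
Total word trigrams: 7 - 2 = 5

5


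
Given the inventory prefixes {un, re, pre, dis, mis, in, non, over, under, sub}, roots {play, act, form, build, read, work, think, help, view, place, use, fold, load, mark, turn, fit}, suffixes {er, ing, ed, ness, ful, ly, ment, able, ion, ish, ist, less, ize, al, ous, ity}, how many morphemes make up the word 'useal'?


Segmenting 'useal' against the inventory:
  'use' -> root (morpheme 1)
  'al' -> suffix (morpheme 2)
Total morphemes: 2

2


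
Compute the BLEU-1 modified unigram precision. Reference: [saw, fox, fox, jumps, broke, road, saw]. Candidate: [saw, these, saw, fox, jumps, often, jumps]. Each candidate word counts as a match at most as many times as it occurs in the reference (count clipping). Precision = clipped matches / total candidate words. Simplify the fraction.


Reference word counts: {'broke': 1, 'fox': 2, 'jumps': 1, 'road': 1, 'saw': 2}
Checking each candidate word (with clipping):
  'saw' -> in reference (ref count 2, used 1/2) -> match (matches: 1)
  'these' -> not in reference -> no match (matches: 1)
  'saw' -> in reference (ref count 2, used 2/2) -> match (matches: 2)
  'fox' -> in reference (ref count 2, used 1/2) -> match (matches: 3)
  'jumps' -> in reference (ref count 1, used 1/1) -> match (matches: 4)
  'often' -> not in reference -> no match (matches: 4)
  'jumps' -> ref count 1 already used up (1/1) -> clipped, no match (matches: 4)
Clipped matches: 4, Candidate length: 7
Precision = 4/7

4/7


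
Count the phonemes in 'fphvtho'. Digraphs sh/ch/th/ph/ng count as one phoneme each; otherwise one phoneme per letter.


Parsing 'fphvtho' greedily, digraphs first:
  'f' -> consonant phoneme (phonemes so far: 1)
  'ph' -> digraph (1 consonant phoneme) (phonemes so far: 2)
  'v' -> consonant phoneme (phonemes so far: 3)
  'th' -> digraph (1 consonant phoneme) (phonemes so far: 4)
  'o' -> vowel phoneme (phonemes so far: 5)
Total phonemes: 5

5


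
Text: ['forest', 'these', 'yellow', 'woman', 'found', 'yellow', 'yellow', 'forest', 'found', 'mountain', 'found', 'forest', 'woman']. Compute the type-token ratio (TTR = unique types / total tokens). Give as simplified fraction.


Tokens: 13
Unique types: ('forest', 'found', 'mountain', 'these', 'woman', 'yellow') = 6
TTR = 6/13
Already in lowest terms.

6/13


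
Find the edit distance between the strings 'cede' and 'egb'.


Building DP table for s1='cede' (len 4) and s2='egb' (len 3):
       e  g  b
    0  1  2  3
  c 1  1  2  3
  e 2  1  2  3
  d 3  2  2  3
  e 4  3  3  3
Edit distance = dp[4][3] = 3

3


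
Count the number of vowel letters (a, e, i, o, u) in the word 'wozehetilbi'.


Scanning each character of 'wozehetilbi':
  Position 1: 'w' -> consonant (running count: 0)
  Position 2: 'o' -> vowel (running count: 1)
  Position 3: 'z' -> consonant (running count: 1)
  Position 4: 'e' -> vowel (running count: 2)
  Position 5: 'h' -> consonant (running count: 2)
  Position 6: 'e' -> vowel (running count: 3)
  Position 7: 't' -> consonant (running count: 3)
  Position 8: 'i' -> vowel (running count: 4)
  Position 9: 'l' -> consonant (running count: 4)
  Position 10: 'b' -> consonant (running count: 4)
  Position 11: 'i' -> vowel (running count: 5)
Total vowels: 5

5


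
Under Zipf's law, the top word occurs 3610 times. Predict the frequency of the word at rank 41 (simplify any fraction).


Zipf's law: freq(rank) = f1 / rank
f1 = 3610, rank = 41
freq = 3610 / 41
GCD(3610, 41) = 1
Simplified: 3610/41

3610/41


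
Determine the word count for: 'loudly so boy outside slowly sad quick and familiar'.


Counting words by splitting on spaces:
  Word 1: 'loudly'
  Word 2: 'so'
  Word 3: 'boy'
  Word 4: 'outside'
  Word 5: 'slowly'
  Word 6: 'sad'
  Word 7: 'quick'
  Word 8: 'and'
  Word 9: 'familiar'
Total words: 9

9


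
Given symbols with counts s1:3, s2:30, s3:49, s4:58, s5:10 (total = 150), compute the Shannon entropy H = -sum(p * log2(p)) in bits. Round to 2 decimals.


Computing entropy H = -sum(p_i * log2(p_i)):
  s1: p = 3/150 = 0.0200, -p*log2(p) = 0.1129
  s2: p = 30/150 = 0.2000, -p*log2(p) = 0.4644
  s3: p = 49/150 = 0.3267, -p*log2(p) = 0.5273
  s4: p = 58/150 = 0.3867, -p*log2(p) = 0.5301
  s5: p = 10/150 = 0.0667, -p*log2(p) = 0.2605
H = sum of terms = 1.8952
Rounded to 2 decimals: 1.90

1.90


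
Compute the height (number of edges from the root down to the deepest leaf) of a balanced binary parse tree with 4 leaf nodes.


In a balanced binary tree with n leaves the deepest leaf is ceil(log2(n)) edges below the root.
log2(4) = 2.0000
ceil(2.0000) = 2
height (edges) = 2

2


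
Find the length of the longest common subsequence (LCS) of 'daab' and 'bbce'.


DP table for LCS of 'daab' and 'bbce':
       b  b  c  e
    0  0  0  0  0
  d 0  0  0  0  0
  a 0  0  0  0  0
  a 0  0  0  0  0
  b 0  1  1  1  1
LCS: 'b'
LCS length = 1

1


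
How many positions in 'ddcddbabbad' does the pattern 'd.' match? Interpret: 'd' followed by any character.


Pattern: d. means 'd' followed by any character.
Scanning 'ddcddbabbad' position-by-position:
  Pos 0: window 'dd' -> MATCH
  Pos 1: window 'dc' -> MATCH
  Pos 2: window 'cd' -> no
  Pos 3: window 'dd' -> MATCH
  Pos 4: window 'db' -> MATCH
  Pos 5: window 'ba' -> no
  Pos 6: window 'ab' -> no
  Pos 7: window 'bb' -> no
  Pos 8: window 'ba' -> no
  Pos 9: window 'ad' -> no
  Pos 10: window 'd' -> no
Total matches: 4

4


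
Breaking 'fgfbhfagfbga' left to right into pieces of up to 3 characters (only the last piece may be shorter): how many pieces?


'fgfbhfagfbga' has 12 characters.
Chunking with max size 3:
  Chunk 1: 'fgf' (positions 0-2)
  Chunk 2: 'bhf' (positions 3-5)
  Chunk 3: 'agf' (positions 6-8)
  Chunk 4: 'bga' (positions 9-11)
Total chunks: ceil(12 / 3) = 4

4


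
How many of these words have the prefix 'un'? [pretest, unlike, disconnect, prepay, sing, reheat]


Checking each word for prefix 'un':
  'pretest' -> no (count: 0)
  'unlike' -> YES, starts with 'un' (count: 1)
  'disconnect' -> no (count: 1)
  'prepay' -> no (count: 1)
  'sing' -> no (count: 1)
  'reheat' -> no (count: 1)
Total with prefix 'un': 1

1


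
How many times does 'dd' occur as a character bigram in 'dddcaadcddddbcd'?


Scanning 'dddcaadcddddbcd' for bigram 'dd':
  Position 0: 'dd' -> MATCH
  Position 1: 'dd' -> MATCH
  Position 2: 'dc' -> no
  Position 3: 'ca' -> no
  Position 4: 'aa' -> no
  Position 5: 'ad' -> no
  Position 6: 'dc' -> no
  Position 7: 'cd' -> no
  Position 8: 'dd' -> MATCH
  Position 9: 'dd' -> MATCH
  Position 10: 'dd' -> MATCH
  Position 11: 'db' -> no
  Position 12: 'bc' -> no
  Position 13: 'cd' -> no
Total matches: 5

5


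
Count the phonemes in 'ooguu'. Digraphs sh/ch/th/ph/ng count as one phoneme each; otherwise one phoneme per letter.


Parsing 'ooguu' greedily, digraphs first:
  'o' -> vowel phoneme (phonemes so far: 1)
  'o' -> vowel phoneme (phonemes so far: 2)
  'g' -> consonant phoneme (phonemes so far: 3)
  'u' -> vowel phoneme (phonemes so far: 4)
  'u' -> vowel phoneme (phonemes so far: 5)
Total phonemes: 5

5


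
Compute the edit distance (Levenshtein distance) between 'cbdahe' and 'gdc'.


Building DP table for s1='cbdahe' (len 6) and s2='gdc' (len 3):
       g  d  c
    0  1  2  3
  c 1  1  2  2
  b 2  2  2  3
  d 3  3  2  3
  a 4  4  3  3
  h 5  5  4  4
  e 6  6  5  5
Edit distance = dp[6][3] = 5

5


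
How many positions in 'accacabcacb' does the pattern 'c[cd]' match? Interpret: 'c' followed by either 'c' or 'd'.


Pattern: c[cd] means 'c' followed by either 'c' or 'd'.
Scanning 'accacabcacb' position-by-position:
  Pos 0: window 'ac' -> no
  Pos 1: window 'cc' -> MATCH
  Pos 2: window 'ca' -> no
  Pos 3: window 'ac' -> no
  Pos 4: window 'ca' -> no
  Pos 5: window 'ab' -> no
  Pos 6: window 'bc' -> no
  Pos 7: window 'ca' -> no
  Pos 8: window 'ac' -> no
  Pos 9: window 'cb' -> no
  Pos 10: window 'b' -> no
Total matches: 1

1


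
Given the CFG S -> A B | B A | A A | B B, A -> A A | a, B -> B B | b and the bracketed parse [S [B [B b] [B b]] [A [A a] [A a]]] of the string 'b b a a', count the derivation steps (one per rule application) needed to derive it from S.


Every bracketed nonterminal node [X ...] in the tree is produced by exactly one rule application.
Reading the tree off as a leftmost derivation:
  Step 1: S  =>  B A   (applied S -> B A)
  Step 2: B A  =>  B B A   (applied B -> B B)
  Step 3: B B A  =>  b B A   (applied B -> b)
  Step 4: b B A  =>  b b A   (applied B -> b)
  Step 5: b b A  =>  b b A A   (applied A -> A A)
  Step 6: b b A A  =>  b b a A   (applied A -> a)
  Step 7: b b a A  =>  b b a a   (applied A -> a)
Final yield: b b a a
Total rewrite steps: 7

7


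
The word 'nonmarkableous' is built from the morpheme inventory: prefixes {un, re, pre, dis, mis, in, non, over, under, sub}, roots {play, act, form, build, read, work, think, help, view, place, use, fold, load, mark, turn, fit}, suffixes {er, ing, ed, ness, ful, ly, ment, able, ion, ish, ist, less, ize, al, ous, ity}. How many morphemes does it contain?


Segmenting 'nonmarkableous' against the inventory:
  'non' -> prefix (morpheme 1)
  'mark' -> root (morpheme 2)
  'able' -> suffix (morpheme 3)
  'ous' -> suffix (morpheme 4)
Total morphemes: 4

4


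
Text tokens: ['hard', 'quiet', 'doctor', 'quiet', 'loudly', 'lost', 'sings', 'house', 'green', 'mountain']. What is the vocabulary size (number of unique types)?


Listing all tokens and tracking unique types:
  Token 1: 'hard' -> NEW (unique so far: 1)
  Token 2: 'quiet' -> NEW (unique so far: 2)
  Token 3: 'doctor' -> NEW (unique so far: 3)
  Token 4: 'quiet' -> duplicate (unique so far: 3)
  Token 5: 'loudly' -> NEW (unique so far: 4)
  Token 6: 'lost' -> NEW (unique so far: 5)
  Token 7: 'sings' -> NEW (unique so far: 6)
  Token 8: 'house' -> NEW (unique so far: 7)
  Token 9: 'green' -> NEW (unique so far: 8)
  Token 10: 'mountain' -> NEW (unique so far: 9)
Unique types: ('doctor', 'green', 'hard', 'house', 'lost', 'loudly', 'mountain', 'quiet', 'sings')
Vocabulary size: 9

9


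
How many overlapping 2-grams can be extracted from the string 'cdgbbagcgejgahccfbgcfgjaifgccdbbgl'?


String 'cdgbbagcgejgahccfbgcfgjaifgccdbbgl' has length L = 34.
Number of overlapping n-grams = L - n + 1
Substituting: 34 - 2 + 1 = 33

33


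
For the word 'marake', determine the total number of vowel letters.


Scanning each character of 'marake':
  Position 1: 'm' -> consonant (running count: 0)
  Position 2: 'a' -> vowel (running count: 1)
  Position 3: 'r' -> consonant (running count: 1)
  Position 4: 'a' -> vowel (running count: 2)
  Position 5: 'k' -> consonant (running count: 2)
  Position 6: 'e' -> vowel (running count: 3)
Total vowels: 3

3


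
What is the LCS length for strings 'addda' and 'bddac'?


DP table for LCS of 'addda' and 'bddac':
       b  d  d  a  c
    0  0  0  0  0  0
  a 0  0  0  0  1  1
  d 0  0  1  1  1  1
  d 0  0  1  2  2  2
  d 0  0  1  2  2  2
  a 0  0  1  2  3  3
LCS: 'dda'
LCS length = 3

3


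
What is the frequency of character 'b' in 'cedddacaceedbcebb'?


Scanning 'cedddacaceedbcebb' for 'b':
  Position 12: 'b' -> MATCH (count: 1)
  Position 15: 'b' -> MATCH (count: 2)
  Position 16: 'b' -> MATCH (count: 3)
Total occurrences of 'b': 3

3


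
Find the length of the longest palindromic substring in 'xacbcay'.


Scanning 'xacbcay' for palindromic substrings.
Substring at positions 1-5: 'acbca'.
Check: reverse('acbca') = 'acbca' -> palindrome confirmed.
Neighbouring characters ('x' / 'y') break symmetry, so it cannot extend further.
No longer palindromic substring exists; longest length = 5

5


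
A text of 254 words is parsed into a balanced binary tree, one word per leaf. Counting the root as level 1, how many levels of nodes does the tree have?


In a balanced binary tree with n leaves the deepest leaf is ceil(log2(n)) edges below the root,
so counting node levels inclusive of root and leaves gives ceil(log2(n)) + 1 levels.
log2(254) = 7.9887
ceil(7.9887) = 8
levels = 8 + 1 = 9

9


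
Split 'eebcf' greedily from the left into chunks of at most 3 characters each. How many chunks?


'eebcf' has 5 characters.
Chunking with max size 3:
  Chunk 1: 'eeb' (positions 0-2)
  Chunk 2: 'cf' (positions 3-4)
Total chunks: ceil(5 / 3) = 2

2


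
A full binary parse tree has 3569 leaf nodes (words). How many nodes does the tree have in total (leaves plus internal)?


Leaf nodes (terminals): 3569
Internal nodes = n - 1 = 3569 - 1 = 3568
Total = leaves + internal = 3569 + 3568 = 7137

7137


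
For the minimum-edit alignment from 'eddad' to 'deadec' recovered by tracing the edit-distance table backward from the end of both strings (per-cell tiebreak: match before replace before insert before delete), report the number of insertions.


Edit distance = 4. Backtracking from cell (5, 6) with preference match > replace > insert > delete,
then listing the resulting alignment 'eddad' -> 'deadec' left to right:
  Step 1: insert 'd' [insertion #1]
  Step 2: keep 'e'
  Step 3: replace d->a
  Step 4: keep 'd'
  Step 5: replace a->e
  Step 6: replace d->c
Total insertions: 1

1


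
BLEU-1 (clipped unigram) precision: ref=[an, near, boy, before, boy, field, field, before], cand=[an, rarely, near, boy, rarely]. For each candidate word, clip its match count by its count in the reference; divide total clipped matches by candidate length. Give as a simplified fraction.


Reference word counts: {'an': 1, 'before': 2, 'boy': 2, 'field': 2, 'near': 1}
Checking each candidate word (with clipping):
  'an' -> in reference (ref count 1, used 1/1) -> match (matches: 1)
  'rarely' -> not in reference -> no match (matches: 1)
  'near' -> in reference (ref count 1, used 1/1) -> match (matches: 2)
  'boy' -> in reference (ref count 2, used 1/2) -> match (matches: 3)
  'rarely' -> not in reference -> no match (matches: 3)
Clipped matches: 3, Candidate length: 5
Precision = 3/5

3/5


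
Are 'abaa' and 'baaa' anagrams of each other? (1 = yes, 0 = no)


Sort characters of 'abaa': 'aaab'
Sort characters of 'baaa': 'aaab'
Sorted forms match -> they ARE anagrams
Result: 1

1


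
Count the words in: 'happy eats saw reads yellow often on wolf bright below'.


Counting words by splitting on spaces:
  Word 1: 'happy'
  Word 2: 'eats'
  Word 3: 'saw'
  Word 4: 'reads'
  Word 5: 'yellow'
  Word 6: 'often'
  Word 7: 'on'
  Word 8: 'wolf'
  Word 9: 'bright'
  Word 10: 'below'
Total words: 10

10


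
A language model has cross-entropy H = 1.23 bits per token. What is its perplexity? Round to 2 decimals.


Perplexity formula: PP = 2^H
H = 1.23
PP = 2^1.23
Decompose: 2^1.23 = 2^1 * 2^0.23
2^1 = 2, 2^0.23 ~ 1.1728349
PP ~ 2 * 1.1728349 = 2.3456698
Rounded to 2 decimals: 2.35

2.35


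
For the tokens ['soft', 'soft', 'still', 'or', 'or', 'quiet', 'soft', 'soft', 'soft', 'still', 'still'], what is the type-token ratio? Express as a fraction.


Tokens: 11
Unique types: ('or', 'quiet', 'soft', 'still') = 4
TTR = 4/11
Already in lowest terms.

4/11


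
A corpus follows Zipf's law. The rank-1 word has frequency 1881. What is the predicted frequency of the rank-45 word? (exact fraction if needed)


Zipf's law: freq(rank) = f1 / rank
f1 = 1881, rank = 45
freq = 1881 / 45
GCD(1881, 45) = 9
Simplified: 209/5

209/5


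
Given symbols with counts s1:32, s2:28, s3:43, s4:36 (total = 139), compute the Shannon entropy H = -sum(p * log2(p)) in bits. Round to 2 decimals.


Computing entropy H = -sum(p_i * log2(p_i)):
  s1: p = 32/139 = 0.2302, -p*log2(p) = 0.4878
  s2: p = 28/139 = 0.2014, -p*log2(p) = 0.4656
  s3: p = 43/139 = 0.3094, -p*log2(p) = 0.5236
  s4: p = 36/139 = 0.2590, -p*log2(p) = 0.5048
H = sum of terms = 1.9818
Rounded to 2 decimals: 1.98

1.98


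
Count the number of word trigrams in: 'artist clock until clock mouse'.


Word trigrams from [5] words:
  Trigram 1: (artist clock until)
  Trigram 2: (clock until clock)
  Trigram 3: (until clock mouse)
Total word trigrams: 5 - 2 = 3

3


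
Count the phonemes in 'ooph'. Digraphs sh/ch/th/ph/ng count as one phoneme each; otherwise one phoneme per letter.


Parsing 'ooph' greedily, digraphs first:
  'o' -> vowel phoneme (phonemes so far: 1)
  'o' -> vowel phoneme (phonemes so far: 2)
  'ph' -> digraph (1 consonant phoneme) (phonemes so far: 3)
Total phonemes: 3

3


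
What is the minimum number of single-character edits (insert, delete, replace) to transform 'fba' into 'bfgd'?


Building DP table for s1='fba' (len 3) and s2='bfgd' (len 4):
       b  f  g  d
    0  1  2  3  4
  f 1  1  1  2  3
  b 2  1  2  2  3
  a 3  2  2  3  3
Edit distance = dp[3][4] = 3

3


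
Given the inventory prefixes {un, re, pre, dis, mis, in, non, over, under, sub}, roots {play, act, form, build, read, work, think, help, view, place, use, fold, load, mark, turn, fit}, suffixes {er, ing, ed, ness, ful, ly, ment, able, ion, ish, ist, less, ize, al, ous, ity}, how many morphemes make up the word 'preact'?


Segmenting 'preact' against the inventory:
  'pre' -> prefix (morpheme 1)
  'act' -> root (morpheme 2)
Total morphemes: 2

2


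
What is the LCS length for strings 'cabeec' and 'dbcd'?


DP table for LCS of 'cabeec' and 'dbcd':
       d  b  c  d
    0  0  0  0  0
  c 0  0  0  1  1
  a 0  0  0  1  1
  b 0  0  1  1  1
  e 0  0  1  1  1
  e 0  0  1  1  1
  c 0  0  1  2  2
LCS: 'bc'
LCS length = 2

2


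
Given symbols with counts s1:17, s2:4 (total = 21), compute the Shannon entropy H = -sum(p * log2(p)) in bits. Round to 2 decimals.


Computing entropy H = -sum(p_i * log2(p_i)):
  s1: p = 17/21 = 0.8095, -p*log2(p) = 0.2468
  s2: p = 4/21 = 0.1905, -p*log2(p) = 0.4557
H = sum of terms = 0.7025
Rounded to 2 decimals: 0.70

0.70


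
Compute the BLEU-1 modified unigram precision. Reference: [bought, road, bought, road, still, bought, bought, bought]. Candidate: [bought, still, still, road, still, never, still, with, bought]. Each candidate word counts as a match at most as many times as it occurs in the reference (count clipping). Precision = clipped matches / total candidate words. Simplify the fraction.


Reference word counts: {'bought': 5, 'road': 2, 'still': 1}
Checking each candidate word (with clipping):
  'bought' -> in reference (ref count 5, used 1/5) -> match (matches: 1)
  'still' -> in reference (ref count 1, used 1/1) -> match (matches: 2)
  'still' -> ref count 1 already used up (1/1) -> clipped, no match (matches: 2)
  'road' -> in reference (ref count 2, used 1/2) -> match (matches: 3)
  'still' -> ref count 1 already used up (1/1) -> clipped, no match (matches: 3)
  'never' -> not in reference -> no match (matches: 3)
  'still' -> ref count 1 already used up (1/1) -> clipped, no match (matches: 3)
  'with' -> not in reference -> no match (matches: 3)
  'bought' -> in reference (ref count 5, used 2/5) -> match (matches: 4)
Clipped matches: 4, Candidate length: 9
Precision = 4/9

4/9


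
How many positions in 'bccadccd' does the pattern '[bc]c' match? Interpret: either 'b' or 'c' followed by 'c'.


Pattern: [bc]c means either 'b' or 'c' followed by 'c'.
Scanning 'bccadccd' position-by-position:
  Pos 0: window 'bc' -> MATCH
  Pos 1: window 'cc' -> MATCH
  Pos 2: window 'ca' -> no
  Pos 3: window 'ad' -> no
  Pos 4: window 'dc' -> no
  Pos 5: window 'cc' -> MATCH
  Pos 6: window 'cd' -> no
  Pos 7: window 'd' -> no
Total matches: 3

3


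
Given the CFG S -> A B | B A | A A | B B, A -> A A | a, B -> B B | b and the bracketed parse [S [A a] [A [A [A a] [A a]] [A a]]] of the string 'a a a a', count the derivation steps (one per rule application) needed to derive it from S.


Every bracketed nonterminal node [X ...] in the tree is produced by exactly one rule application.
Reading the tree off as a leftmost derivation:
  Step 1: S  =>  A A   (applied S -> A A)
  Step 2: A A  =>  a A   (applied A -> a)
  Step 3: a A  =>  a A A   (applied A -> A A)
  Step 4: a A A  =>  a A A A   (applied A -> A A)
  Step 5: a A A A  =>  a a A A   (applied A -> a)
  Step 6: a a A A  =>  a a a A   (applied A -> a)
  Step 7: a a a A  =>  a a a a   (applied A -> a)
Final yield: a a a a
Total rewrite steps: 7

7


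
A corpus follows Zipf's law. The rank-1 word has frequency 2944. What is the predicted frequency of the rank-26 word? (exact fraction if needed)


Zipf's law: freq(rank) = f1 / rank
f1 = 2944, rank = 26
freq = 2944 / 26
GCD(2944, 26) = 2
Simplified: 1472/13

1472/13


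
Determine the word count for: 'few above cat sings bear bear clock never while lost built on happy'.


Counting words by splitting on spaces:
  Word 1: 'few'
  Word 2: 'above'
  Word 3: 'cat'
  Word 4: 'sings'
  Word 5: 'bear'
  Word 6: 'bear'
  Word 7: 'clock'
  Word 8: 'never'
  Word 9: 'while'
  Word 10: 'lost'
  Word 11: 'built'
  Word 12: 'on'
  Word 13: 'happy'
Total words: 13

13


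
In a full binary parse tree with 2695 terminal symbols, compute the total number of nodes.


Leaf nodes (terminals): 2695
Internal nodes = n - 1 = 2695 - 1 = 2694
Total = leaves + internal = 2695 + 2694 = 5389

5389


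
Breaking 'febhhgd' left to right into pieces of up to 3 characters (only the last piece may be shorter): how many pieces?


'febhhgd' has 7 characters.
Chunking with max size 3:
  Chunk 1: 'feb' (positions 0-2)
  Chunk 2: 'hhg' (positions 3-5)
  Chunk 3: 'd' (positions 6-6)
Total chunks: ceil(7 / 3) = 3

3


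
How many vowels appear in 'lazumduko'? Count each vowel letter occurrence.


Scanning each character of 'lazumduko':
  Position 1: 'l' -> consonant (running count: 0)
  Position 2: 'a' -> vowel (running count: 1)
  Position 3: 'z' -> consonant (running count: 1)
  Position 4: 'u' -> vowel (running count: 2)
  Position 5: 'm' -> consonant (running count: 2)
  Position 6: 'd' -> consonant (running count: 2)
  Position 7: 'u' -> vowel (running count: 3)
  Position 8: 'k' -> consonant (running count: 3)
  Position 9: 'o' -> vowel (running count: 4)
Total vowels: 4

4


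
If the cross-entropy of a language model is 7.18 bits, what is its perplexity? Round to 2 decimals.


Perplexity formula: PP = 2^H
H = 7.18
PP = 2^7.18
Decompose: 2^7.18 = 2^7 * 2^0.18
2^7 = 128, 2^0.18 ~ 1.1328839
PP ~ 128 * 1.1328839 = 145.0091392
Rounded to 2 decimals: 145.01

145.01


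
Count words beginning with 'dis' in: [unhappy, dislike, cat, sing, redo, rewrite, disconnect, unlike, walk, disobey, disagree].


Checking each word for prefix 'dis':
  'unhappy' -> no (count: 0)
  'dislike' -> YES, starts with 'dis' (count: 1)
  'cat' -> no (count: 1)
  'sing' -> no (count: 1)
  'redo' -> no (count: 1)
  'rewrite' -> no (count: 1)
  'disconnect' -> YES, starts with 'dis' (count: 2)
  'unlike' -> no (count: 2)
  'walk' -> no (count: 2)
  'disobey' -> YES, starts with 'dis' (count: 3)
  'disagree' -> YES, starts with 'dis' (count: 4)
Total with prefix 'dis': 4

4


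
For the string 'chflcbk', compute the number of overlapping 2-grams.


String 'chflcbk' has length L = 7.
Number of overlapping n-grams = L - n + 1
Substituting: 7 - 2 + 1 = 6

6


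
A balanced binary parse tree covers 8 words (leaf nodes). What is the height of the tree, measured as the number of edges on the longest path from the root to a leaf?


In a balanced binary tree with n leaves the deepest leaf is ceil(log2(n)) edges below the root.
log2(8) = 3.0000
ceil(3.0000) = 3
height (edges) = 3

3


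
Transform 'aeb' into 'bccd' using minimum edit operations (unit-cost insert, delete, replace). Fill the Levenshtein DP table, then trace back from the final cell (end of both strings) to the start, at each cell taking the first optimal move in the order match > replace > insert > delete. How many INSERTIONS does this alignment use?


Edit distance = 4. Backtracking from cell (3, 4) with preference match > replace > insert > delete,
then listing the resulting alignment 'aeb' -> 'bccd' left to right:
  Step 1: insert 'b' [insertion #1]
  Step 2: replace a->c
  Step 3: replace e->c
  Step 4: replace b->d
Total insertions: 1

1


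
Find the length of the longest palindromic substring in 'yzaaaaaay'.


Scanning 'yzaaaaaay' for palindromic substrings.
Substring at positions 2-7: 'aaaaaa'.
Check: reverse('aaaaaa') = 'aaaaaa' -> palindrome confirmed.
Neighbouring characters ('z' / 'y') break symmetry, so it cannot extend further.
No longer palindromic substring exists; longest length = 6

6
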